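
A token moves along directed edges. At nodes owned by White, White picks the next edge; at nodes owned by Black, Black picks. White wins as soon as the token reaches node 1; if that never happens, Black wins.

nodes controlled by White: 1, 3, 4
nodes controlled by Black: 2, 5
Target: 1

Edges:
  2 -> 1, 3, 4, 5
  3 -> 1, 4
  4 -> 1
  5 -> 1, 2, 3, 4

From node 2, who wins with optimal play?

Black

A0 = {1}
A1: add {3, 4} — 3 (White) has 3→1; 4 (White) has 4→1.
A2 = A1; e.g. 2 (Black) can still go to 5. Fixed point.
2 never enters the attractor, so Black can avoid the target forever.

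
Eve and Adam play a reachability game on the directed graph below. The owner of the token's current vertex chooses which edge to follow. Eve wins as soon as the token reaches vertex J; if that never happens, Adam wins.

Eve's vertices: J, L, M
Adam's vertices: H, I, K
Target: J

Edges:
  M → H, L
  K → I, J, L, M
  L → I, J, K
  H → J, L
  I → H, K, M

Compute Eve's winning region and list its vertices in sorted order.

H, J, L, M

A0 = {J}
A1: add {L} — L (Eve) has L→J.
A2: add {H, M} — H (Adam): all of {J, L} already in; M (Eve) has M→L.
A3 = A2; e.g. I (Adam) can still go to K. Fixed point.
Eve's winning region = {H, J, L, M}.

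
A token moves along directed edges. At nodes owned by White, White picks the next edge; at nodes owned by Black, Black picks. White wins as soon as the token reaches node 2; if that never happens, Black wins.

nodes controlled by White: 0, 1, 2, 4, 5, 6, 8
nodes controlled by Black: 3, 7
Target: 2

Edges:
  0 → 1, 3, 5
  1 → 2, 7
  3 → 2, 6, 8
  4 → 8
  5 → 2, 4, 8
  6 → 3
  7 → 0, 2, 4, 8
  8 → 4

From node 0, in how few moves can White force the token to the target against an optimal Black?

A0 = {2}
A1: add {1, 5} — 1 (White) has 1→2; 5 (White) has 5→2.
A2: add {0} — 0 (White) has 0→1.
A3 = A2; e.g. 3 (Black) can still go to 6. Fixed point.
0 enters the attractor at level 2, so White can force the target in 2 moves from there.

2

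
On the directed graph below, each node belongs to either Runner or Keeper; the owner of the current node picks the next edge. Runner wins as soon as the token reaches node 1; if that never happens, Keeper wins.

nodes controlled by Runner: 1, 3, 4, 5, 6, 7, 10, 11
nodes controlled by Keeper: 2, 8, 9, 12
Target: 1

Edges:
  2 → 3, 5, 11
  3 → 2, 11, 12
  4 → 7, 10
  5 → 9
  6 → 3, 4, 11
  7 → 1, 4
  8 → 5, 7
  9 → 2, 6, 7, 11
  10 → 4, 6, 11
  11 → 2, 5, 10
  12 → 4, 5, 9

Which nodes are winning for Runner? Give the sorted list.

A0 = {1}
A1: add {7} — 7 (Runner) has 7→1.
A2: add {4} — 4 (Runner) has 4→7.
A3: add {6, 10} — 6 (Runner) has 6→4; 10 (Runner) has 10→4.
A4: add {11} — 11 (Runner) has 11→10.
A5: add {3} — 3 (Runner) has 3→11.
A6 = A5; e.g. 2 (Keeper) can still go to 5. Fixed point.
Runner's winning region = {1, 3, 4, 6, 7, 10, 11}.

1, 3, 4, 6, 7, 10, 11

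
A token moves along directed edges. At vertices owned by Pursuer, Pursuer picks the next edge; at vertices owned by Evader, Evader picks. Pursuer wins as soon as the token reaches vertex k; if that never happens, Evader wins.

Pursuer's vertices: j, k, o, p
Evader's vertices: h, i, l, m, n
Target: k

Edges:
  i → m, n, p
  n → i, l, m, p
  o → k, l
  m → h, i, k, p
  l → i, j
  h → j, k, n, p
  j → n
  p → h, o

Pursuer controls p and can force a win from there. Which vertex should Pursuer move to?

A0 = {k}
A1: add {o} — o (Pursuer) has o→k.
A2: add {p} — p (Pursuer) has p→o.
A3 = A2; e.g. h (Evader) can still go to j. Fixed point.
From p, successor o is in the attractor (rank 1); the other successor h is not.

o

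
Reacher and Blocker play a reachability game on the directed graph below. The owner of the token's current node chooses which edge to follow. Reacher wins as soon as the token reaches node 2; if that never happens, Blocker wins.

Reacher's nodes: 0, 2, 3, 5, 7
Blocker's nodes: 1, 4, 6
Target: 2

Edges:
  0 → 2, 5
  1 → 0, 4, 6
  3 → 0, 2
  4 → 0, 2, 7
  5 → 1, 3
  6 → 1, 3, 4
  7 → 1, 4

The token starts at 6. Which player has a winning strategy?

A0 = {2}
A1: add {0, 3} — 0 (Reacher) has 0→2; 3 (Reacher) has 3→2.
A2: add {5} — 5 (Reacher) has 5→3.
A3 = A2; e.g. 1 (Blocker) can still go to 4. Fixed point.
6 never enters the attractor, so Blocker can avoid the target forever.

Blocker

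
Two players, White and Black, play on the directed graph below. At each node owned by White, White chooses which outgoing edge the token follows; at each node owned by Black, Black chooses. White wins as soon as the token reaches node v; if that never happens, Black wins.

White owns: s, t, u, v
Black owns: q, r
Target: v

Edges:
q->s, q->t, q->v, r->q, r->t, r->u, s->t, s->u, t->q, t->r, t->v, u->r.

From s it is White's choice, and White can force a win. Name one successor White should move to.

A0 = {v}
A1: add {t} — t (White) has t→v.
A2: add {s} — s (White) has s→t.
A3: add {q} — q (Black): all of {s, t, v} already in.
A4 = A3; e.g. r (Black) can still go to u. Fixed point.
From s, successor t is in the attractor (rank 1); the other successor u is not.

t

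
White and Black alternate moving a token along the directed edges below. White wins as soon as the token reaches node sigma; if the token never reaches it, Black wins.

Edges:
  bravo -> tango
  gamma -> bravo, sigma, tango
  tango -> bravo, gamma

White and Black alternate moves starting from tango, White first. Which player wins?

Track states (vertex, player-to-move).
A0 = {(sigma,White), (sigma,Black)}
A1: add {(gamma,White)}.
A2 = A1; e.g. (bravo,White) stays out. (tango,White) never enters ⇒ Black avoids the target.

Black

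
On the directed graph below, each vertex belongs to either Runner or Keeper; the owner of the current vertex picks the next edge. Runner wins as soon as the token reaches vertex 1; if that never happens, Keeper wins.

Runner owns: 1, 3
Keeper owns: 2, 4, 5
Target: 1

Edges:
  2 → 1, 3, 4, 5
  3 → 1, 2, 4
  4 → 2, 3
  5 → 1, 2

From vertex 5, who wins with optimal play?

A0 = {1}
A1: add {3} — 3 (Runner) has 3→1.
A2 = A1; e.g. 2 (Keeper) can still go to 4. Fixed point.
5 never enters the attractor, so Keeper can avoid the target forever.

Keeper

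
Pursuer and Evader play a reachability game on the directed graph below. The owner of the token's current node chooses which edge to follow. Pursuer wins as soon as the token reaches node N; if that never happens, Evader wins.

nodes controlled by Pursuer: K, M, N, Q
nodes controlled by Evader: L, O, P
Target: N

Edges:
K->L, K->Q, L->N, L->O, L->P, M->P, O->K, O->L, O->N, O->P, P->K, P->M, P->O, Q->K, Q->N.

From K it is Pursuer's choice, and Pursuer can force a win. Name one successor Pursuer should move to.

Q

A0 = {N}
A1: add {Q} — Q (Pursuer) has Q→N.
A2: add {K} — K (Pursuer) has K→Q.
A3 = A2; e.g. L (Evader) can still go to O. Fixed point.
From K, successor Q is in the attractor (rank 1); the other successor L is not.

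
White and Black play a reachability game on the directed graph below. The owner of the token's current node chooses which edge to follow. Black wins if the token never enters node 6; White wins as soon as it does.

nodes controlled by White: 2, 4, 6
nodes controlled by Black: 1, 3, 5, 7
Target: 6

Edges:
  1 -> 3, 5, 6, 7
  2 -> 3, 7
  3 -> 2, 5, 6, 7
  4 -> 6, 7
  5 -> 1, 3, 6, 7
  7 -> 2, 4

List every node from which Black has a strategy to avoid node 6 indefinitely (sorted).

A0 = {6}
A1: add {4} — 4 (White) has 4→6.
A2 = A1; e.g. 1 (Black) can still go to 3. Fixed point.
White's attractor = {4, 6}; Black avoids the target exactly from the complement.

1, 2, 3, 5, 7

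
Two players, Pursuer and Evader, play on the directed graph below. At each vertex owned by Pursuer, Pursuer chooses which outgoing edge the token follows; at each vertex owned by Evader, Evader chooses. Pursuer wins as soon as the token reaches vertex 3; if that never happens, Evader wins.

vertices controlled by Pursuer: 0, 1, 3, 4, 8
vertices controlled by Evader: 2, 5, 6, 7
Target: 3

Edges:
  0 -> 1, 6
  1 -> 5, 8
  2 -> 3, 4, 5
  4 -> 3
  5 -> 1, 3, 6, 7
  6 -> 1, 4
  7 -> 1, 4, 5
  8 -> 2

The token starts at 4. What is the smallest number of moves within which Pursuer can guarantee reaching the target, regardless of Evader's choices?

1

A0 = {3}
A1: add {4} — 4 (Pursuer) has 4→3.
A2 = A1; e.g. 0 (Pursuer) has no edge into A1. Fixed point.
4 enters the attractor at level 1, so Pursuer can force the target in 1 move from there.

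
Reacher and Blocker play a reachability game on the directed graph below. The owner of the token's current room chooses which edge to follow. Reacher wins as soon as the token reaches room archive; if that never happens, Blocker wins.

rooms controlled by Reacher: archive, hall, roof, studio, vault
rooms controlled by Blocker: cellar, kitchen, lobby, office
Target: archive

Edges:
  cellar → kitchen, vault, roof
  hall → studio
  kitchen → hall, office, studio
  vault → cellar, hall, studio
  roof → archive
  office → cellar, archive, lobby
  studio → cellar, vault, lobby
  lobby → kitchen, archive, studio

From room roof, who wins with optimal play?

Reacher

A0 = {archive}
A1: add {roof} — roof (Reacher) has roof→archive.
A2 = A1; e.g. cellar (Blocker) can still go to kitchen. Fixed point.
roof ∈ A1, so Reacher can force the target.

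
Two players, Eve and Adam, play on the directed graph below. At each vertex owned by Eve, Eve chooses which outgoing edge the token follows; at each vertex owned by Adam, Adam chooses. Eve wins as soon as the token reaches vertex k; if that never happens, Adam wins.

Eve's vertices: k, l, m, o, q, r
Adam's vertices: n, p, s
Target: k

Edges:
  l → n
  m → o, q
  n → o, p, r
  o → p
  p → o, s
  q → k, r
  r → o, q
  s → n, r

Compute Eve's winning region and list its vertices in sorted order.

A0 = {k}
A1: add {q} — q (Eve) has q→k.
A2: add {m, r} — m (Eve) has m→q; r (Eve) has r→q.
A3 = A2; e.g. l (Eve) has no edge into A2. Fixed point.
Eve's winning region = {k, m, q, r}.

k, m, q, r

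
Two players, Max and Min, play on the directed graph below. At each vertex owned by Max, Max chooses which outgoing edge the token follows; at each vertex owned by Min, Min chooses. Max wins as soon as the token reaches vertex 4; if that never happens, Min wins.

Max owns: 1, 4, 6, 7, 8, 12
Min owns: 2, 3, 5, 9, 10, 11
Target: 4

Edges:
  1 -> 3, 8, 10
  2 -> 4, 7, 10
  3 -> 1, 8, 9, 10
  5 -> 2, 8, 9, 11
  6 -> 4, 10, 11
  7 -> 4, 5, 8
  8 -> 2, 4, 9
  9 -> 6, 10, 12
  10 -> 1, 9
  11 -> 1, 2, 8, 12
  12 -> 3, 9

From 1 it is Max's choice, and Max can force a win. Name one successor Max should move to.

8

A0 = {4}
A1: add {6, 7, 8} — 6 (Max) has 6→4; 7 (Max) has 7→4; 8 (Max) has 8→4.
A2: add {1} — 1 (Max) has 1→8.
A3 = A2; e.g. 2 (Min) can still go to 10. Fixed point.
From 1, successor 8 is in the attractor (rank 1); the other successors 3, 10 are not.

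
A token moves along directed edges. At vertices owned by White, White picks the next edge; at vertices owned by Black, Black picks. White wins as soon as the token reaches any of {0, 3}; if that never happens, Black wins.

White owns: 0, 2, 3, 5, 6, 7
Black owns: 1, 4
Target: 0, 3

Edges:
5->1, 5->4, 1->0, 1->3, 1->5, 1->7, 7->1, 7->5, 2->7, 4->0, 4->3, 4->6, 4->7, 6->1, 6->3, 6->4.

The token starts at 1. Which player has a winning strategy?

A0 = {0, 3}
A1: add {6} — 6 (White) has 6→3.
A2 = A1; e.g. 1 (Black) can still go to 5. Fixed point.
1 never enters the attractor, so Black can avoid the target forever.

Black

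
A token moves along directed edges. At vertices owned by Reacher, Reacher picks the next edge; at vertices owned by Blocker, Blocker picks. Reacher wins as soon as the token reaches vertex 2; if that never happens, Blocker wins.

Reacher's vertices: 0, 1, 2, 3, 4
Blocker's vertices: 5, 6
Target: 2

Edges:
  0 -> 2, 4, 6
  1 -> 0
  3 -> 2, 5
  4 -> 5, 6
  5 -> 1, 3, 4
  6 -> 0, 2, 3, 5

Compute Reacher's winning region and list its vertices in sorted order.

A0 = {2}
A1: add {0, 3} — 0 (Reacher) has 0→2; 3 (Reacher) has 3→2.
A2: add {1} — 1 (Reacher) has 1→0.
A3 = A2; e.g. 4 (Reacher) has no edge into A2. Fixed point.
Reacher's winning region = {0, 1, 2, 3}.

0, 1, 2, 3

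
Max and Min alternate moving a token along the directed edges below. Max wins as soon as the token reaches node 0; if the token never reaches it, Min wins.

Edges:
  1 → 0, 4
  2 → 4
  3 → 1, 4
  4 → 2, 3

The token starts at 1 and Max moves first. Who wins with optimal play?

Max

Track states (vertex, player-to-move).
A0 = {(0,Max), (0,Min)}
A1: add {(1,Max)}.
(1,Max) ∈ A1 ⇒ Max forces the target.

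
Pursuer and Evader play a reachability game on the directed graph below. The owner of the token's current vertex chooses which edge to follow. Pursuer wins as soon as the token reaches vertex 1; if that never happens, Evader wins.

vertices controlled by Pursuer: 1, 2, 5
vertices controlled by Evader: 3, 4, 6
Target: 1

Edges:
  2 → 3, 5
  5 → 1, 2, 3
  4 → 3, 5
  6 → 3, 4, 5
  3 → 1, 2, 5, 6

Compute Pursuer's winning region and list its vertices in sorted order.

A0 = {1}
A1: add {5} — 5 (Pursuer) has 5→1.
A2: add {2} — 2 (Pursuer) has 2→5.
A3 = A2; e.g. 3 (Evader) can still go to 6. Fixed point.
Pursuer's winning region = {1, 2, 5}.

1, 2, 5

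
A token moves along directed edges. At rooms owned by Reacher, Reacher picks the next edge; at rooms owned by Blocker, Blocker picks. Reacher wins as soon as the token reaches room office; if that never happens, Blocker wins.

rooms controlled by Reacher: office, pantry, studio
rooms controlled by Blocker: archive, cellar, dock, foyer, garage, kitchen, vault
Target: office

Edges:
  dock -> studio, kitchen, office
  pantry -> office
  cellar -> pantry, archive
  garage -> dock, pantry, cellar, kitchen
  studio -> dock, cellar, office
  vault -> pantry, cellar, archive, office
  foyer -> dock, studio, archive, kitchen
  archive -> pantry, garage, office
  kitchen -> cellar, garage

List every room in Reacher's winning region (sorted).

A0 = {office}
A1: add {pantry, studio} — pantry (Reacher) has pantry→office; studio (Reacher) has studio→office.
A2 = A1; e.g. dock (Blocker) can still go to kitchen. Fixed point.
Reacher's winning region = {office, pantry, studio}.

office, pantry, studio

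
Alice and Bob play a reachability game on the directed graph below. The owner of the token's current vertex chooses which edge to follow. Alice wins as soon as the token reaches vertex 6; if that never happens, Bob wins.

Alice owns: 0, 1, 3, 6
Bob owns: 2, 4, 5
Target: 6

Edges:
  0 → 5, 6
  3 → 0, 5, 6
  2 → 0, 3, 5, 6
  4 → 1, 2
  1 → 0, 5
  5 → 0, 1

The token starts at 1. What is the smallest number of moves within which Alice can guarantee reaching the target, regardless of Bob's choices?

A0 = {6}
A1: add {0, 3} — 0 (Alice) has 0→6; 3 (Alice) has 3→6.
A2: add {1} — 1 (Alice) has 1→0.
1 enters the attractor at level 2, so Alice can force the target in 2 moves from there.

2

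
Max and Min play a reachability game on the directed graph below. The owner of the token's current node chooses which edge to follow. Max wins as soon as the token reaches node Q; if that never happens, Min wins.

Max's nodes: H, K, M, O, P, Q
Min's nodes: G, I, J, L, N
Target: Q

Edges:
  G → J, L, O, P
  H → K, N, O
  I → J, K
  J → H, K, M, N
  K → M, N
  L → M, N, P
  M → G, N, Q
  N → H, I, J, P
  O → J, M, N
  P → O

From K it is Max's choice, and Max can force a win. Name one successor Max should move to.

M

A0 = {Q}
A1: add {M} — M (Max) has M→Q.
A2: add {K, O} — K (Max) has K→M; O (Max) has O→M.
A3: add {H, P} — H (Max) has H→K; P (Max) has P→O.
A4 = A3; e.g. G (Min) can still go to J. Fixed point.
From K, successor M is in the attractor (rank 1); the other successor N is not.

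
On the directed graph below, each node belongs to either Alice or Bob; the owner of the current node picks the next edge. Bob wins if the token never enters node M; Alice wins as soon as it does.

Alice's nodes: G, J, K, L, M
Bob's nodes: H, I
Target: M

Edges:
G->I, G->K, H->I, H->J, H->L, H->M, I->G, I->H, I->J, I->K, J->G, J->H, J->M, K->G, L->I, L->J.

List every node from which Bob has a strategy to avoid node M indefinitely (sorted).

G, H, I, K

A0 = {M}
A1: add {J} — J (Alice) has J→M.
A2: add {L} — L (Alice) has L→J.
A3 = A2; e.g. G (Alice) has no edge into A2. Fixed point.
Alice's attractor = {J, L, M}; Bob avoids the target exactly from the complement.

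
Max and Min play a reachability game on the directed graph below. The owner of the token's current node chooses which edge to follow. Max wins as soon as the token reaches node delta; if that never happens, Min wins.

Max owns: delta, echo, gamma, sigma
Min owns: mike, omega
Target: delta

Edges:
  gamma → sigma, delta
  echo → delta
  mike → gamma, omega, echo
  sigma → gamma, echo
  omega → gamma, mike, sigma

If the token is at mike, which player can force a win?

Min

A0 = {delta}
A1: add {echo, gamma} — gamma (Max) has gamma→delta; echo (Max) has echo→delta.
A2: add {sigma} — sigma (Max) has sigma→gamma.
A3 = A2; e.g. mike (Min) can still go to omega. Fixed point.
mike never enters the attractor, so Min can avoid the target forever.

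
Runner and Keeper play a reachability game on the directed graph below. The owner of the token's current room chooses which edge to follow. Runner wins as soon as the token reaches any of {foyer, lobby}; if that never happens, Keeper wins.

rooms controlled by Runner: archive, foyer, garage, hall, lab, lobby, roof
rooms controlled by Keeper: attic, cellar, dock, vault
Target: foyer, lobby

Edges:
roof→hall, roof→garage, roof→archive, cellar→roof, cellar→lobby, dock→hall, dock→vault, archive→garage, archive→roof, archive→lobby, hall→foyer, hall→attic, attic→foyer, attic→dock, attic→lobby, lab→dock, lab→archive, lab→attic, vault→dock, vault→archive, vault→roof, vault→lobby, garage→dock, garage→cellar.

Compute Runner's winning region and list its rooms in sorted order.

A0 = {foyer, lobby}
A1: add {archive, hall} — hall (Runner) has hall→foyer; archive (Runner) has archive→lobby.
A2: add {lab, roof} — lab (Runner) has lab→archive; roof (Runner) has roof→hall.
A3: add {cellar} — cellar (Keeper): all of {roof, lobby} already in.
A4: add {garage} — garage (Runner) has garage→cellar.
A5 = A4; e.g. dock (Keeper) can still go to vault. Fixed point.
Runner's winning region = {archive, cellar, foyer, garage, hall, lab, lobby, roof}.

archive, cellar, foyer, garage, hall, lab, lobby, roof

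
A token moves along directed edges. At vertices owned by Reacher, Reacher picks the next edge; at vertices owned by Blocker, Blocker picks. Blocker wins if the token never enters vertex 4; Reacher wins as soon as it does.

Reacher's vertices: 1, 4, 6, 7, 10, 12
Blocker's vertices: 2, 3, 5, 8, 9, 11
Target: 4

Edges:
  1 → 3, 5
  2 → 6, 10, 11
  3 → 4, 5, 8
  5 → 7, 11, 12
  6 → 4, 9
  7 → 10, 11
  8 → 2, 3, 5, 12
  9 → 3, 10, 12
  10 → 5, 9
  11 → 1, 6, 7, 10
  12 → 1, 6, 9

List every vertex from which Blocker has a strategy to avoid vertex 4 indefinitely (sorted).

A0 = {4}
A1: add {6} — 6 (Reacher) has 6→4.
A2: add {12} — 12 (Reacher) has 12→6.
A3 = A2; e.g. 1 (Reacher) has no edge into A2. Fixed point.
Reacher's attractor = {4, 6, 12}; Blocker avoids the target exactly from the complement.

1, 2, 3, 5, 7, 8, 9, 10, 11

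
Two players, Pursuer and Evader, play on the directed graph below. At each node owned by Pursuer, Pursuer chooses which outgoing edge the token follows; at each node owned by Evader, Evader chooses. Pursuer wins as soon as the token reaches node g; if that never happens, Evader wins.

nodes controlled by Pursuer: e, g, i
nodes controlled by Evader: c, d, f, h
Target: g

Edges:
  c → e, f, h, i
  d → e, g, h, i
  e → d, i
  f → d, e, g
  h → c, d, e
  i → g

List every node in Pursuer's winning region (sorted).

e, g, i

A0 = {g}
A1: add {i} — i (Pursuer) has i→g.
A2: add {e} — e (Pursuer) has e→i.
A3 = A2; e.g. c (Evader) can still go to f. Fixed point.
Pursuer's winning region = {e, g, i}.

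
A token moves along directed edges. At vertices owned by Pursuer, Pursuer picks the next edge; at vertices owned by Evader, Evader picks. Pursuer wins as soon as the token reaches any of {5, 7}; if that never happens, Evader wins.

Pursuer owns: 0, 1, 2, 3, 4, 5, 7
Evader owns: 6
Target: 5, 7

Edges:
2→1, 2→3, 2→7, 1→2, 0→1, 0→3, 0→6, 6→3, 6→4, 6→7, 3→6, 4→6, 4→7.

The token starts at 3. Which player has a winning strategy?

Evader

A0 = {5, 7}
A1: add {2, 4} — 2 (Pursuer) has 2→7; 4 (Pursuer) has 4→7.
A2: add {1} — 1 (Pursuer) has 1→2.
A3: add {0} — 0 (Pursuer) has 0→1.
A4 = A3; e.g. 3 (Pursuer) has no edge into A3. Fixed point.
3 never enters the attractor, so Evader can avoid the target forever.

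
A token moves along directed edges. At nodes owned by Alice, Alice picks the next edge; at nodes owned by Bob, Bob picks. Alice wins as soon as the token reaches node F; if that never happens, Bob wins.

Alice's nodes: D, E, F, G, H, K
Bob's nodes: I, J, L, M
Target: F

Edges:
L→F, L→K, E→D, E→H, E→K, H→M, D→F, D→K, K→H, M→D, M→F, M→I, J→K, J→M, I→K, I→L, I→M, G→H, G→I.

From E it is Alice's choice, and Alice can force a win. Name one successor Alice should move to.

A0 = {F}
A1: add {D} — D (Alice) has D→F.
A2: add {E} — E (Alice) has E→D.
A3 = A2; e.g. G (Alice) has no edge into A2. Fixed point.
From E, successor D is in the attractor (rank 1); the other successors H, K are not.

D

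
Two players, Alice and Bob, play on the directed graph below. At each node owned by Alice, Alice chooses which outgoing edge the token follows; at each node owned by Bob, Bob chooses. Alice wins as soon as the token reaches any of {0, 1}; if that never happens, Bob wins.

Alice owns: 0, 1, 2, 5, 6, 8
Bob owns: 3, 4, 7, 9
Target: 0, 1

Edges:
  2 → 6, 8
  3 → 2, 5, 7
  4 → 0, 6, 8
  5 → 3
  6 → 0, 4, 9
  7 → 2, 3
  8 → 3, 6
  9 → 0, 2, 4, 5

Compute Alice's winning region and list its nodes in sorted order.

0, 1, 2, 4, 6, 8

A0 = {0, 1}
A1: add {6} — 6 (Alice) has 6→0.
A2: add {2, 8} — 2 (Alice) has 2→6; 8 (Alice) has 8→6.
A3: add {4} — 4 (Bob): all of {0, 6, 8} already in.
A4 = A3; e.g. 3 (Bob) can still go to 5. Fixed point.
Alice's winning region = {0, 1, 2, 4, 6, 8}.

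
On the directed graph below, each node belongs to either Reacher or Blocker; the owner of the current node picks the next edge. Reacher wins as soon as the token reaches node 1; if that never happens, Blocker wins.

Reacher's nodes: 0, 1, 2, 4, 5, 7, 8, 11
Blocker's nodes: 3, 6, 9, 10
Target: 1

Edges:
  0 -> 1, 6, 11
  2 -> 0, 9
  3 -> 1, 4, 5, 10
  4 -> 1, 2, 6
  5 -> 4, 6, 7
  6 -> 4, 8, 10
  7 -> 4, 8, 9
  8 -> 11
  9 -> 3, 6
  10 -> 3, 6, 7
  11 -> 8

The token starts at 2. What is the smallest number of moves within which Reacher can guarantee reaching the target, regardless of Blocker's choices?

2

A0 = {1}
A1: add {0, 4} — 0 (Reacher) has 0→1; 4 (Reacher) has 4→1.
A2: add {2, 5, 7} — 2 (Reacher) has 2→0; 5 (Reacher) has 5→4; 7 (Reacher) has 7→4.
A3 = A2; e.g. 3 (Blocker) can still go to 10. Fixed point.
2 enters the attractor at level 2, so Reacher can force the target in 2 moves from there.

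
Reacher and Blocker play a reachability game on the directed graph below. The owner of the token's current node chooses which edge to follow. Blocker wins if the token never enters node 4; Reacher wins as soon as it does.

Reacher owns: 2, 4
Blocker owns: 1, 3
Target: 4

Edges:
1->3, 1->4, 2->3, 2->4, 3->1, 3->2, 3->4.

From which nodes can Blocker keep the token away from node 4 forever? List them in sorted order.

1, 3

A0 = {4}
A1: add {2} — 2 (Reacher) has 2→4.
A2 = A1; e.g. 1 (Blocker) can still go to 3. Fixed point.
Reacher's attractor = {2, 4}; Blocker avoids the target exactly from the complement.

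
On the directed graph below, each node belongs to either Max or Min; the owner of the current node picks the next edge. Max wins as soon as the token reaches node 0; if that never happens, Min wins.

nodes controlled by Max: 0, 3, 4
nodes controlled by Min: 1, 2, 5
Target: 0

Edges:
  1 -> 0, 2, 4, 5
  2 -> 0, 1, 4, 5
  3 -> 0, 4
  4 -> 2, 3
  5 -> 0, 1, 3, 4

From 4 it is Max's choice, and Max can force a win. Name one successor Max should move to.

3

A0 = {0}
A1: add {3} — 3 (Max) has 3→0.
A2: add {4} — 4 (Max) has 4→3.
A3 = A2; e.g. 1 (Min) can still go to 2. Fixed point.
From 4, successor 3 is in the attractor (rank 1); the other successor 2 is not.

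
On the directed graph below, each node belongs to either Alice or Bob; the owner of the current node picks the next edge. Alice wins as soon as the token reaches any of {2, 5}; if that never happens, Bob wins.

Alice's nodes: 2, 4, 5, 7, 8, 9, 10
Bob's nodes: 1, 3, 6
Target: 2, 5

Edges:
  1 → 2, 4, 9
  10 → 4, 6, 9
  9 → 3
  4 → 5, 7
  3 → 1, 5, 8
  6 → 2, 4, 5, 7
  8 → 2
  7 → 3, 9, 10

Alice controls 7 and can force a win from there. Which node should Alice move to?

10

A0 = {2, 5}
A1: add {4, 8} — 4 (Alice) has 4→5; 8 (Alice) has 8→2.
A2: add {10} — 10 (Alice) has 10→4.
A3: add {7} — 7 (Alice) has 7→10.
A4: add {6} — 6 (Bob): all of {2, 4, 5, 7} already in.
A5 = A4; e.g. 1 (Bob) can still go to 9. Fixed point.
From 7, successor 10 is in the attractor (rank 2); the other successors 3, 9 are not.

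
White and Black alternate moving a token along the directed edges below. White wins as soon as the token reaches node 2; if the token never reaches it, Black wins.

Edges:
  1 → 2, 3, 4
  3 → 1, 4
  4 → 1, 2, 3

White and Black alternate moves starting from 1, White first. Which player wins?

Track states (vertex, player-to-move).
A0 = {(2,White), (2,Black)}
A1: add {(1,White), (4,White)}.
(1,White) ∈ A1 ⇒ White forces the target.

White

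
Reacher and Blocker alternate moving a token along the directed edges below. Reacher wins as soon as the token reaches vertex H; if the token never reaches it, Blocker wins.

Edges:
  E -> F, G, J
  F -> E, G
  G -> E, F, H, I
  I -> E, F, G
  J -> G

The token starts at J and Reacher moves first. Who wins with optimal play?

Track states (vertex, player-to-move).
A0 = {(H,Reacher), (H,Blocker)}
A1: add {(G,Reacher)}.
A2: add {(J,Blocker)}.
A3: add {(E,Reacher)}.
A4: add {(F,Blocker)}.
A5: add {(I,Reacher)}.
A6 = A5; e.g. (E,Blocker) stays out. (J,Reacher) never enters ⇒ Blocker avoids the target.

Blocker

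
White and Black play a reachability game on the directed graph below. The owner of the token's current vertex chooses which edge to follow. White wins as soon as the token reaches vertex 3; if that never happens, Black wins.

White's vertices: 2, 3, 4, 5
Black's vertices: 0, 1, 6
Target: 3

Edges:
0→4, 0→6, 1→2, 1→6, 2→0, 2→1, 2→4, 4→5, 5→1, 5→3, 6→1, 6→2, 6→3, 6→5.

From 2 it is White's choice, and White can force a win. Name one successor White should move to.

A0 = {3}
A1: add {5} — 5 (White) has 5→3.
A2: add {4} — 4 (White) has 4→5.
A3: add {2} — 2 (White) has 2→4.
A4 = A3; e.g. 0 (Black) can still go to 6. Fixed point.
From 2, successor 4 is in the attractor (rank 2); the other successors 0, 1 are not.

4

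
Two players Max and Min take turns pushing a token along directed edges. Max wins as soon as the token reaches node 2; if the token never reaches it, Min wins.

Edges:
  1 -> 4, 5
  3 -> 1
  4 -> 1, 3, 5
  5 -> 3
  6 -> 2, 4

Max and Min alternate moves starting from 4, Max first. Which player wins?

Track states (vertex, player-to-move).
A0 = {(2,Max), (2,Min)}
A1: add {(6,Max)}.
A2 = A1; e.g. (1,Max) stays out. (4,Max) never enters ⇒ Min avoids the target.

Min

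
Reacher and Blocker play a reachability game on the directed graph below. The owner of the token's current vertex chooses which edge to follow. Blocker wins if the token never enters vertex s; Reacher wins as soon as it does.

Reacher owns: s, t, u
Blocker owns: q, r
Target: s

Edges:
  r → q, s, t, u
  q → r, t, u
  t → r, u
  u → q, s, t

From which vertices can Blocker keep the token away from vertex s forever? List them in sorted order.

q, r

A0 = {s}
A1: add {u} — u (Reacher) has u→s.
A2: add {t} — t (Reacher) has t→u.
A3 = A2; e.g. q (Blocker) can still go to r. Fixed point.
Reacher's attractor = {s, t, u}; Blocker avoids the target exactly from the complement.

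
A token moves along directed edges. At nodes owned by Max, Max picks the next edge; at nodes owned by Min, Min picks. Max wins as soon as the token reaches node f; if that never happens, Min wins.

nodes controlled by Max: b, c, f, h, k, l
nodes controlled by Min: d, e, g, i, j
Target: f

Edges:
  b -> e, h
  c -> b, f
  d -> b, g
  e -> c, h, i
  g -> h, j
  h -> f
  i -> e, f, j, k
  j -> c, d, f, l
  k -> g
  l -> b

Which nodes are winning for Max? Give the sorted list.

A0 = {f}
A1: add {c, h} — c (Max) has c→f; h (Max) has h→f.
A2: add {b} — b (Max) has b→h.
A3: add {l} — l (Max) has l→b.
A4 = A3; e.g. d (Min) can still go to g. Fixed point.
Max's winning region = {b, c, f, h, l}.

b, c, f, h, l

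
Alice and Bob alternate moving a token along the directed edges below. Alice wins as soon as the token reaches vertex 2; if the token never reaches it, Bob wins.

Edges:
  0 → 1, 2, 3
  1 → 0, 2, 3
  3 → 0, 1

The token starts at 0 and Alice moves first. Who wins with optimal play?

Track states (vertex, player-to-move).
A0 = {(2,Alice), (2,Bob)}
A1: add {(0,Alice), (1,Alice)}.
(0,Alice) ∈ A1 ⇒ Alice forces the target.

Alice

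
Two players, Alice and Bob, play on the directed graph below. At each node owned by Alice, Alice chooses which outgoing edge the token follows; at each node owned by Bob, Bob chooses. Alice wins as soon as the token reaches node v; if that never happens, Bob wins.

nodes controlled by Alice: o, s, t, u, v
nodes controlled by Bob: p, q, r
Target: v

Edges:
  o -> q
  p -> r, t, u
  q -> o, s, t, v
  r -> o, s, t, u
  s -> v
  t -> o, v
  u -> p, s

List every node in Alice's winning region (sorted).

s, t, u, v

A0 = {v}
A1: add {s, t} — s (Alice) has s→v; t (Alice) has t→v.
A2: add {u} — u (Alice) has u→s.
A3 = A2; e.g. o (Alice) has no edge into A2. Fixed point.
Alice's winning region = {s, t, u, v}.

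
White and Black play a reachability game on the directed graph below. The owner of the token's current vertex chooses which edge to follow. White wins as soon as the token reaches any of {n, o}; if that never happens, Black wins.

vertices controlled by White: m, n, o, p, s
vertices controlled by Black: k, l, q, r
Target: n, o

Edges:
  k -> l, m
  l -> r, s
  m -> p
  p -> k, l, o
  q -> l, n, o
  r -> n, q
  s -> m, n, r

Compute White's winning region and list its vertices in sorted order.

A0 = {n, o}
A1: add {p, s} — p (White) has p→o; s (White) has s→n.
A2: add {m} — m (White) has m→p.
A3 = A2; e.g. k (Black) can still go to l. Fixed point.
White's winning region = {m, n, o, p, s}.

m, n, o, p, s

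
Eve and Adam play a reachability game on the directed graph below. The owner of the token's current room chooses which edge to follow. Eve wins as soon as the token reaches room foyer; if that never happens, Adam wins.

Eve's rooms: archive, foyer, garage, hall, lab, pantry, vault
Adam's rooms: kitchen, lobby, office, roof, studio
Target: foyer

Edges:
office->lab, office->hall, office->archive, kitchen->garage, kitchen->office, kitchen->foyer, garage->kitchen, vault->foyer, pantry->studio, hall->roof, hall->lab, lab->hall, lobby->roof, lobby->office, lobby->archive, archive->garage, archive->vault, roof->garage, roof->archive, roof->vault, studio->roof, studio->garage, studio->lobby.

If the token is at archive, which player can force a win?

Eve

A0 = {foyer}
A1: add {vault} — vault (Eve) has vault→foyer.
A2: add {archive} — archive (Eve) has archive→vault.
A3 = A2; e.g. roof (Adam) can still go to garage. Fixed point.
archive ∈ A2, so Eve can force the target.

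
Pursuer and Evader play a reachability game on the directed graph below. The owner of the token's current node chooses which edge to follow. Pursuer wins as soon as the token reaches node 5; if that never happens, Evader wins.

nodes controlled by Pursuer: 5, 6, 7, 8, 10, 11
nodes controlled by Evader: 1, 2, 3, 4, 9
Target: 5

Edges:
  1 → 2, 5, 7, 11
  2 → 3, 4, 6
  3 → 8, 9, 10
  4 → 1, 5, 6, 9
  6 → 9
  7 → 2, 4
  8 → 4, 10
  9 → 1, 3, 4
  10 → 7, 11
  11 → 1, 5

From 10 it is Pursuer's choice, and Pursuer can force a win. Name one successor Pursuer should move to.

A0 = {5}
A1: add {11} — 11 (Pursuer) has 11→5.
A2: add {10} — 10 (Pursuer) has 10→11.
A3: add {8} — 8 (Pursuer) has 8→10.
A4 = A3; e.g. 1 (Evader) can still go to 2. Fixed point.
From 10, successor 11 is in the attractor (rank 1); the other successor 7 is not.

11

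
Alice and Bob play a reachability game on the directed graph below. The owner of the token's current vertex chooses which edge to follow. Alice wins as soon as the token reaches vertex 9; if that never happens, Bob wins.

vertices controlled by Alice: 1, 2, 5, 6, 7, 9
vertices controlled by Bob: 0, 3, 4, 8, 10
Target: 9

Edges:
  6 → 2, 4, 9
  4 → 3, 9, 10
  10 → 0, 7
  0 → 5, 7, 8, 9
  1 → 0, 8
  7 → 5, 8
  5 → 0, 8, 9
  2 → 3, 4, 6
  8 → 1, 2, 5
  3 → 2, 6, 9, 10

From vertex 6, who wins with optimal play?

A0 = {9}
A1: add {5, 6} — 5 (Alice) has 5→9; 6 (Alice) has 6→9.
6 ∈ A1, so Alice can force the target.

Alice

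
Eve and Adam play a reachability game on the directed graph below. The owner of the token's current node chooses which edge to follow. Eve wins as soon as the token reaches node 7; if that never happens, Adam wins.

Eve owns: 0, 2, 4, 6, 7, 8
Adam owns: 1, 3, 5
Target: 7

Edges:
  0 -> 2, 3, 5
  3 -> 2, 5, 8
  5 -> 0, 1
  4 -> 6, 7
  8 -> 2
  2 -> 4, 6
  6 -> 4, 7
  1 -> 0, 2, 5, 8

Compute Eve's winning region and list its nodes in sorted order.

A0 = {7}
A1: add {4, 6} — 4 (Eve) has 4→7; 6 (Eve) has 6→7.
A2: add {2} — 2 (Eve) has 2→4.
A3: add {0, 8} — 0 (Eve) has 0→2; 8 (Eve) has 8→2.
A4 = A3; e.g. 1 (Adam) can still go to 5. Fixed point.
Eve's winning region = {0, 2, 4, 6, 7, 8}.

0, 2, 4, 6, 7, 8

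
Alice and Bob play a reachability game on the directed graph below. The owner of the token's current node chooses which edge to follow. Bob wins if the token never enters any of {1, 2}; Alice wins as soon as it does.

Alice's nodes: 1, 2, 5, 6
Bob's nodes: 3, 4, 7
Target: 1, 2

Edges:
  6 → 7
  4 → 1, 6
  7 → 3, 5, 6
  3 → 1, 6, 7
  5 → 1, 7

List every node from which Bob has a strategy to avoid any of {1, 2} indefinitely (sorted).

A0 = {1, 2}
A1: add {5} — 5 (Alice) has 5→1.
A2 = A1; e.g. 3 (Bob) can still go to 6. Fixed point.
Alice's attractor = {1, 2, 5}; Bob avoids the target exactly from the complement.

3, 4, 6, 7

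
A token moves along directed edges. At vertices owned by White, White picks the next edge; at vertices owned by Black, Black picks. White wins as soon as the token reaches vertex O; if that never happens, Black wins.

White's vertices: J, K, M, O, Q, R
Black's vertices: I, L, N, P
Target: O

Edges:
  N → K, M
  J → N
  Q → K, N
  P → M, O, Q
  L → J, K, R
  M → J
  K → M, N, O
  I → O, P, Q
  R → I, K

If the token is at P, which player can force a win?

Black

A0 = {O}
A1: add {K} — K (White) has K→O.
A2: add {Q, R} — Q (White) has Q→K; R (White) has R→K.
A3 = A2; e.g. I (Black) can still go to P. Fixed point.
P never enters the attractor, so Black can avoid the target forever.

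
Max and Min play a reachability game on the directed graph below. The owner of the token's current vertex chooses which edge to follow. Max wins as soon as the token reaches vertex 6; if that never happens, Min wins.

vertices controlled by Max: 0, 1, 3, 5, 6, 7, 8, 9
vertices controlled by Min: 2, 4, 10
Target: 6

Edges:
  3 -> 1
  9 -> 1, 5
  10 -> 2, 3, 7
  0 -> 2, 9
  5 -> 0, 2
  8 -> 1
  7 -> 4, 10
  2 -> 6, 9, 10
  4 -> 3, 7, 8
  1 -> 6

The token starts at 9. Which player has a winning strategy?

A0 = {6}
A1: add {1} — 1 (Max) has 1→6.
A2: add {3, 8, 9} — 3 (Max) has 3→1; 8 (Max) has 8→1; 9 (Max) has 9→1.
9 ∈ A2, so Max can force the target.

Max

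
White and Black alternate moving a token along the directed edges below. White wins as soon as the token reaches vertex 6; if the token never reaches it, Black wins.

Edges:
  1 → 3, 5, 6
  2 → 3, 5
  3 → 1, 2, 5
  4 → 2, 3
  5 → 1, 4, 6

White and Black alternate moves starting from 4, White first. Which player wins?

Black

Track states (vertex, player-to-move).
A0 = {(6,White), (6,Black)}
A1: add {(1,White), (5,White)}.
A2 = A1; e.g. (1,Black) stays out. (4,White) never enters ⇒ Black avoids the target.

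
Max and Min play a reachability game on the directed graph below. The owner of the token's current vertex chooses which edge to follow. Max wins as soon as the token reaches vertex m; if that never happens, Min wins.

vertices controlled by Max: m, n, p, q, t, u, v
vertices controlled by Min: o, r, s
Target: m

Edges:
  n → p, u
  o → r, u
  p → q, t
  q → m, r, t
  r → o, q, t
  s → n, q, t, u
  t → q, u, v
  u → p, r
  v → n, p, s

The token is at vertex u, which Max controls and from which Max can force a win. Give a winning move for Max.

A0 = {m}
A1: add {q} — q (Max) has q→m.
A2: add {p, t} — p (Max) has p→q; t (Max) has t→q.
A3: add {n, u, v} — n (Max) has n→p; u (Max) has u→p; v (Max) has v→p.
A4: add {s} — s (Min): all of {n, q, t, u} already in.
A5 = A4; e.g. o (Min) can still go to r. Fixed point.
From u, successor p is in the attractor (rank 2); the other successor r is not.

p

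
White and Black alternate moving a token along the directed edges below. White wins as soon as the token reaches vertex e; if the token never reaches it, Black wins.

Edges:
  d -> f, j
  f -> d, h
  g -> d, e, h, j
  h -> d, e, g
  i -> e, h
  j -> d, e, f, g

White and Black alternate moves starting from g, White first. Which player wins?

Track states (vertex, player-to-move).
A0 = {(e,White), (e,Black)}
A1: add {(g,White), (h,White), (i,White), (j,White)}.
(g,White) ∈ A1 ⇒ White forces the target.

White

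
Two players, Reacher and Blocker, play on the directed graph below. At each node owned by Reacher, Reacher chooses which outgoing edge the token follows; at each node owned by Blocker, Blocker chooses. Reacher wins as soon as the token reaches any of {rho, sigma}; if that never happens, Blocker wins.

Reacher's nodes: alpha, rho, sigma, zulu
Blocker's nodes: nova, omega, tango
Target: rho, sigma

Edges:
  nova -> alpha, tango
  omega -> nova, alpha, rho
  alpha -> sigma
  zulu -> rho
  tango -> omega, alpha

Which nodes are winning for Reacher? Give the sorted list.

A0 = {rho, sigma}
A1: add {alpha, zulu} — alpha (Reacher) has alpha→sigma; zulu (Reacher) has zulu→rho.
A2 = A1; e.g. nova (Blocker) can still go to tango. Fixed point.
Reacher's winning region = {alpha, rho, sigma, zulu}.

alpha, rho, sigma, zulu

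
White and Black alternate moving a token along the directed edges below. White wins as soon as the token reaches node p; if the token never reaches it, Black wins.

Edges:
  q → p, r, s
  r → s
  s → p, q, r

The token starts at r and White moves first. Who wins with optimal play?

Black

Track states (vertex, player-to-move).
A0 = {(p,White), (p,Black)}
A1: add {(q,White), (s,White)}.
A2: add {(r,Black)}.
A3 = A2; e.g. (q,Black) stays out. (r,White) never enters ⇒ Black avoids the target.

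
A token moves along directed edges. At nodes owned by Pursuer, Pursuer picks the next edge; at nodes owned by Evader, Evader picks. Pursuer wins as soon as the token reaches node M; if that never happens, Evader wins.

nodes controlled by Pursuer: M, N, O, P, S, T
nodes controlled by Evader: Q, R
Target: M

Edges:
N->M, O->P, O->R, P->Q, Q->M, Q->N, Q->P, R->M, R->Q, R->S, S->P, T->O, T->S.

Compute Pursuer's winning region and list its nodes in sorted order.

A0 = {M}
A1: add {N} — N (Pursuer) has N→M.
A2 = A1; e.g. O (Pursuer) has no edge into A1. Fixed point.
Pursuer's winning region = {M, N}.

M, N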